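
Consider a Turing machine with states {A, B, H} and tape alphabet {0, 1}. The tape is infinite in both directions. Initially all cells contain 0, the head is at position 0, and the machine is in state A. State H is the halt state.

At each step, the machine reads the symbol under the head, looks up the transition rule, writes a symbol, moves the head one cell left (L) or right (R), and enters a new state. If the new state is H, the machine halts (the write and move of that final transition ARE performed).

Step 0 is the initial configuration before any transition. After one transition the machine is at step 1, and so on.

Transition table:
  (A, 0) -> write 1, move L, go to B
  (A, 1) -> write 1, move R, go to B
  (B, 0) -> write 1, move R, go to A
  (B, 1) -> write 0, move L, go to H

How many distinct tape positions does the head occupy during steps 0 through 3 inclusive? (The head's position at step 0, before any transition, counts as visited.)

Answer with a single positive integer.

Step 1: in state A at pos 0, read 0 -> (A,0)->write 1,move L,goto B. Now: state=B, head=-1, tape[-2..1]=0010 (head:  ^)
Step 2: in state B at pos -1, read 0 -> (B,0)->write 1,move R,goto A. Now: state=A, head=0, tape[-2..1]=0110 (head:   ^)
Step 3: in state A at pos 0, read 1 -> (A,1)->write 1,move R,goto B. Now: state=B, head=1, tape[-2..2]=01100 (head:    ^)
Head positions at steps 0..3: starting at 0, distinct positions visited = {-1, 0, 1} -> 3 position(s)

Answer: 3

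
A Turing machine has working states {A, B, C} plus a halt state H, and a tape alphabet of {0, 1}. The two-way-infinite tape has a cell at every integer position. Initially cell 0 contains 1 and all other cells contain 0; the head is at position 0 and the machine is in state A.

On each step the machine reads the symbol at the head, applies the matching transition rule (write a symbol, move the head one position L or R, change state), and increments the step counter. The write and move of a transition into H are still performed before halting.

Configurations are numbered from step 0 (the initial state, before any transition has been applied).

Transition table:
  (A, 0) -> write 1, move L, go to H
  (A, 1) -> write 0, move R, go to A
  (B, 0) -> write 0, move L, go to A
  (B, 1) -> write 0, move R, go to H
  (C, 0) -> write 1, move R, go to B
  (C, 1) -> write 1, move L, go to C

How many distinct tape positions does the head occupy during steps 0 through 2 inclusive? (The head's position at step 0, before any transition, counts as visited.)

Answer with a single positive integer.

Step 1: in state A at pos 0, read 1 -> (A,1)->write 0,move R,goto A. Now: state=A, head=1, tape[-1..2]=0000 (head:   ^)
Step 2: in state A at pos 1, read 0 -> (A,0)->write 1,move L,goto H. Now: state=H, head=0, tape[-1..2]=0010 (head:  ^)
Head positions at steps 0..2: starting at 0, distinct positions visited = {0, 1} -> 2 position(s)

Answer: 2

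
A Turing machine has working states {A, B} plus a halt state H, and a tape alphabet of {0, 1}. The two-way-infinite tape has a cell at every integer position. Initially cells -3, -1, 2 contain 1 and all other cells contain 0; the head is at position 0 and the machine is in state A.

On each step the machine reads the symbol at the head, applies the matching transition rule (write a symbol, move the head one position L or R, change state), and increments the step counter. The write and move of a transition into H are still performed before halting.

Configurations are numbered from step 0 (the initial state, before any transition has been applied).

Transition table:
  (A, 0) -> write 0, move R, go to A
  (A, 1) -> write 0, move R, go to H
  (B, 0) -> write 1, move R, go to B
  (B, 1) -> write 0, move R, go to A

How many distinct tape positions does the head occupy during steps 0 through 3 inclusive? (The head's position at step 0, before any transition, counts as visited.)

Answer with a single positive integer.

Answer: 4

Derivation:
Step 1: in state A at pos 0, read 0 -> (A,0)->write 0,move R,goto A. Now: state=A, head=1, tape[-4..3]=01010010 (head:      ^)
Step 2: in state A at pos 1, read 0 -> (A,0)->write 0,move R,goto A. Now: state=A, head=2, tape[-4..3]=01010010 (head:       ^)
Step 3: in state A at pos 2, read 1 -> (A,1)->write 0,move R,goto H. Now: state=H, head=3, tape[-4..4]=010100000 (head:        ^)
Head positions at steps 0..3: starting at 0, distinct positions visited = {0, 1, 2, 3} -> 4 position(s)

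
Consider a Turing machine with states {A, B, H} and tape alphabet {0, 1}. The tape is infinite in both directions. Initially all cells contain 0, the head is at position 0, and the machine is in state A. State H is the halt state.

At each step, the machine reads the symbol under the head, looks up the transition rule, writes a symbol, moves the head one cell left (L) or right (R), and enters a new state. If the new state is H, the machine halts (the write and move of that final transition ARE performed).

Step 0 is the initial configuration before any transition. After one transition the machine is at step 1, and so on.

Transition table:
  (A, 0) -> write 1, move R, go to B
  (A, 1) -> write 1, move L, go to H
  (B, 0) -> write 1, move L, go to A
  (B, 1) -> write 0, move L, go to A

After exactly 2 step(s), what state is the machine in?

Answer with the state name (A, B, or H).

Step 1: in state A at pos 0, read 0 -> (A,0)->write 1,move R,goto B. Now: state=B, head=1, tape[-1..2]=0100 (head:   ^)
Step 2: in state B at pos 1, read 0 -> (B,0)->write 1,move L,goto A. Now: state=A, head=0, tape[-1..2]=0110 (head:  ^)

Answer: A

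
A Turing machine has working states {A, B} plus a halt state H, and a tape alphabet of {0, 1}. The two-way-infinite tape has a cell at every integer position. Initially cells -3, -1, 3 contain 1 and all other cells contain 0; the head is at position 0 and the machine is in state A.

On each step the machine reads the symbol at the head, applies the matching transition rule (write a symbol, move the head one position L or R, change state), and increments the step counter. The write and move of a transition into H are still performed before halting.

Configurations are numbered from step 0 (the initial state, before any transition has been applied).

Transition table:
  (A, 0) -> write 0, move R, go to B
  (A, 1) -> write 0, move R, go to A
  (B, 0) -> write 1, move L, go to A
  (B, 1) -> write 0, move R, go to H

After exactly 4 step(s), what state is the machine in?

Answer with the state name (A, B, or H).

Step 1: in state A at pos 0, read 0 -> (A,0)->write 0,move R,goto B. Now: state=B, head=1, tape[-4..4]=010100010 (head:      ^)
Step 2: in state B at pos 1, read 0 -> (B,0)->write 1,move L,goto A. Now: state=A, head=0, tape[-4..4]=010101010 (head:     ^)
Step 3: in state A at pos 0, read 0 -> (A,0)->write 0,move R,goto B. Now: state=B, head=1, tape[-4..4]=010101010 (head:      ^)
Step 4: in state B at pos 1, read 1 -> (B,1)->write 0,move R,goto H. Now: state=H, head=2, tape[-4..4]=010100010 (head:       ^)

Answer: H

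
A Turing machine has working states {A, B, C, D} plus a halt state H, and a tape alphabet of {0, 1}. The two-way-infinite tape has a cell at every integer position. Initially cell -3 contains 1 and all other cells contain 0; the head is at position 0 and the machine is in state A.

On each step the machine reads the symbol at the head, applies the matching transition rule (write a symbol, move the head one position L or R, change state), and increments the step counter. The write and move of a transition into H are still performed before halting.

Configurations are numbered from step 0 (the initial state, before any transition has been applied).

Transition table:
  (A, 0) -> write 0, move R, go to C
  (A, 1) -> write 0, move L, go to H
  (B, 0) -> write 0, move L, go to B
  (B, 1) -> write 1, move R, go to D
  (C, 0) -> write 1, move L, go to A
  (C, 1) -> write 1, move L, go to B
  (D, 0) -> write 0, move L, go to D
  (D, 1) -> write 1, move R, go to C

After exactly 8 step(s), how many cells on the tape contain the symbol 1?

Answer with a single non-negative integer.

Answer: 2

Derivation:
Step 1: in state A at pos 0, read 0 -> (A,0)->write 0,move R,goto C. Now: state=C, head=1, tape[-4..2]=0100000 (head:      ^)
Step 2: in state C at pos 1, read 0 -> (C,0)->write 1,move L,goto A. Now: state=A, head=0, tape[-4..2]=0100010 (head:     ^)
Step 3: in state A at pos 0, read 0 -> (A,0)->write 0,move R,goto C. Now: state=C, head=1, tape[-4..2]=0100010 (head:      ^)
Step 4: in state C at pos 1, read 1 -> (C,1)->write 1,move L,goto B. Now: state=B, head=0, tape[-4..2]=0100010 (head:     ^)
Step 5: in state B at pos 0, read 0 -> (B,0)->write 0,move L,goto B. Now: state=B, head=-1, tape[-4..2]=0100010 (head:    ^)
Step 6: in state B at pos -1, read 0 -> (B,0)->write 0,move L,goto B. Now: state=B, head=-2, tape[-4..2]=0100010 (head:   ^)
Step 7: in state B at pos -2, read 0 -> (B,0)->write 0,move L,goto B. Now: state=B, head=-3, tape[-4..2]=0100010 (head:  ^)
Step 8: in state B at pos -3, read 1 -> (B,1)->write 1,move R,goto D. Now: state=D, head=-2, tape[-4..2]=0100010 (head:   ^)
Cells containing 1 after step 8: {-3, 1} -> 2 cell(s)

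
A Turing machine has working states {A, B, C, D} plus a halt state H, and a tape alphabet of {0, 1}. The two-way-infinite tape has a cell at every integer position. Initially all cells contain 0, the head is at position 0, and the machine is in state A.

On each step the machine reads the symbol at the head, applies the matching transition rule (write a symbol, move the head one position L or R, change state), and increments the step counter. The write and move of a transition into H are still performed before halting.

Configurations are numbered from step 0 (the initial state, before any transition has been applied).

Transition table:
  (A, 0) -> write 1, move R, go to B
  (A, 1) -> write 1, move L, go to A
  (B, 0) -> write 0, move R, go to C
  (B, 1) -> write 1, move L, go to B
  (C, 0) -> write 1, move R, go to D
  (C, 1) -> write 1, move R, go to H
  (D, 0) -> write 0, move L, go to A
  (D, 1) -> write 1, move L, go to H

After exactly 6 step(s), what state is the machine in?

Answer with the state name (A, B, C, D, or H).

Step 1: in state A at pos 0, read 0 -> (A,0)->write 1,move R,goto B. Now: state=B, head=1, tape[-1..2]=0100 (head:   ^)
Step 2: in state B at pos 1, read 0 -> (B,0)->write 0,move R,goto C. Now: state=C, head=2, tape[-1..3]=01000 (head:    ^)
Step 3: in state C at pos 2, read 0 -> (C,0)->write 1,move R,goto D. Now: state=D, head=3, tape[-1..4]=010100 (head:     ^)
Step 4: in state D at pos 3, read 0 -> (D,0)->write 0,move L,goto A. Now: state=A, head=2, tape[-1..4]=010100 (head:    ^)
Step 5: in state A at pos 2, read 1 -> (A,1)->write 1,move L,goto A. Now: state=A, head=1, tape[-1..4]=010100 (head:   ^)
Step 6: in state A at pos 1, read 0 -> (A,0)->write 1,move R,goto B. Now: state=B, head=2, tape[-1..4]=011100 (head:    ^)

Answer: B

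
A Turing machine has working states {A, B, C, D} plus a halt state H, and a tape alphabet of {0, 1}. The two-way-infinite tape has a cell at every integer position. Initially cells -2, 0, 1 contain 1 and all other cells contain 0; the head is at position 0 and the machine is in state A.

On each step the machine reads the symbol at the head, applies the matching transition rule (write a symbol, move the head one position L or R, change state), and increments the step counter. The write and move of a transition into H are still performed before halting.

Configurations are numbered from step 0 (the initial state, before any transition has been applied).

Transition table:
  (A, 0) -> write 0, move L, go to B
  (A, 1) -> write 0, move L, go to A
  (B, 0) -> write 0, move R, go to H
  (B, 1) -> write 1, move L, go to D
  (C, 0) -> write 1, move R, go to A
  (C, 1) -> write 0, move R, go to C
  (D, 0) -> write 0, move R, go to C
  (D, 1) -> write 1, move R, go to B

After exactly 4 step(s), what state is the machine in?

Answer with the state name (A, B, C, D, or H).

Step 1: in state A at pos 0, read 1 -> (A,1)->write 0,move L,goto A. Now: state=A, head=-1, tape[-3..2]=010010 (head:   ^)
Step 2: in state A at pos -1, read 0 -> (A,0)->write 0,move L,goto B. Now: state=B, head=-2, tape[-3..2]=010010 (head:  ^)
Step 3: in state B at pos -2, read 1 -> (B,1)->write 1,move L,goto D. Now: state=D, head=-3, tape[-4..2]=0010010 (head:  ^)
Step 4: in state D at pos -3, read 0 -> (D,0)->write 0,move R,goto C. Now: state=C, head=-2, tape[-4..2]=0010010 (head:   ^)

Answer: C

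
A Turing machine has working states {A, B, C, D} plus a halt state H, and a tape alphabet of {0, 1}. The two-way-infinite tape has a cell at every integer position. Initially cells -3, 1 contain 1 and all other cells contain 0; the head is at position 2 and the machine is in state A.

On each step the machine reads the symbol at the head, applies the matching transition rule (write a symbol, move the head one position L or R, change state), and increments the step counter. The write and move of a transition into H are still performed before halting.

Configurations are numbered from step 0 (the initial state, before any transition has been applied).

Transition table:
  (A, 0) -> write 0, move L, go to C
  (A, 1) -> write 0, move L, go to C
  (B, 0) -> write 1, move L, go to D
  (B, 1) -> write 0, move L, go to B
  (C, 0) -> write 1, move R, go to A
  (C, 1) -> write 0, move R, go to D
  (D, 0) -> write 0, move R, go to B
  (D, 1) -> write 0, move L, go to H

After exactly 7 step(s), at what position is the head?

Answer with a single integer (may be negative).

Answer: 1

Derivation:
Step 1: in state A at pos 2, read 0 -> (A,0)->write 0,move L,goto C. Now: state=C, head=1, tape[-4..3]=01000100 (head:      ^)
Step 2: in state C at pos 1, read 1 -> (C,1)->write 0,move R,goto D. Now: state=D, head=2, tape[-4..3]=01000000 (head:       ^)
Step 3: in state D at pos 2, read 0 -> (D,0)->write 0,move R,goto B. Now: state=B, head=3, tape[-4..4]=010000000 (head:        ^)
Step 4: in state B at pos 3, read 0 -> (B,0)->write 1,move L,goto D. Now: state=D, head=2, tape[-4..4]=010000010 (head:       ^)
Step 5: in state D at pos 2, read 0 -> (D,0)->write 0,move R,goto B. Now: state=B, head=3, tape[-4..4]=010000010 (head:        ^)
Step 6: in state B at pos 3, read 1 -> (B,1)->write 0,move L,goto B. Now: state=B, head=2, tape[-4..4]=010000000 (head:       ^)
Step 7: in state B at pos 2, read 0 -> (B,0)->write 1,move L,goto D. Now: state=D, head=1, tape[-4..4]=010000100 (head:      ^)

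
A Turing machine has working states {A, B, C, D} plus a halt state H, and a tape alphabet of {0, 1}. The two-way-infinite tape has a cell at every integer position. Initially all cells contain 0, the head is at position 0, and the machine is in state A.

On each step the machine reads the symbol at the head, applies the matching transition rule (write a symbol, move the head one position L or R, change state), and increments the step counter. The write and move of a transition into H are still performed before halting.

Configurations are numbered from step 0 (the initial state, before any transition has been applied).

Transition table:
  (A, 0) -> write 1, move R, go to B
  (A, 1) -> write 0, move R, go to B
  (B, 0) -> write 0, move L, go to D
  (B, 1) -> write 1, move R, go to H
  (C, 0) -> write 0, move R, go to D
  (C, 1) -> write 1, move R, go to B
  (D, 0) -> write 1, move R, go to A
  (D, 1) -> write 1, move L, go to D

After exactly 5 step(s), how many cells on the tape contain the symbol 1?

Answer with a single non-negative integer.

Answer: 1

Derivation:
Step 1: in state A at pos 0, read 0 -> (A,0)->write 1,move R,goto B. Now: state=B, head=1, tape[-1..2]=0100 (head:   ^)
Step 2: in state B at pos 1, read 0 -> (B,0)->write 0,move L,goto D. Now: state=D, head=0, tape[-1..2]=0100 (head:  ^)
Step 3: in state D at pos 0, read 1 -> (D,1)->write 1,move L,goto D. Now: state=D, head=-1, tape[-2..2]=00100 (head:  ^)
Step 4: in state D at pos -1, read 0 -> (D,0)->write 1,move R,goto A. Now: state=A, head=0, tape[-2..2]=01100 (head:   ^)
Step 5: in state A at pos 0, read 1 -> (A,1)->write 0,move R,goto B. Now: state=B, head=1, tape[-2..2]=01000 (head:    ^)
Cells containing 1 after step 5: {-1} -> 1 cell(s)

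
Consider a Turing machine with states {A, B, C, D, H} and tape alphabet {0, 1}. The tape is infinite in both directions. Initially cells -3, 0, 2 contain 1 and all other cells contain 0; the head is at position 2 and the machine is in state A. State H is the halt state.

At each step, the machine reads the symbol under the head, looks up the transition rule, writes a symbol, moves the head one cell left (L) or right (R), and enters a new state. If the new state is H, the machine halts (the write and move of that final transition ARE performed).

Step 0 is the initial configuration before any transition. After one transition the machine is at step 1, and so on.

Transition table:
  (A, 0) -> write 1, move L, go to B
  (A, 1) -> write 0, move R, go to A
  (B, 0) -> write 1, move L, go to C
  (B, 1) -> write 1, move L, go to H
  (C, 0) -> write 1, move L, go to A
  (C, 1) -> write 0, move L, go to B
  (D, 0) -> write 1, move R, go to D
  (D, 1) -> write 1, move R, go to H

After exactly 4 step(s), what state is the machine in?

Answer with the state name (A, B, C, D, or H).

Answer: A

Derivation:
Step 1: in state A at pos 2, read 1 -> (A,1)->write 0,move R,goto A. Now: state=A, head=3, tape[-4..4]=010010000 (head:        ^)
Step 2: in state A at pos 3, read 0 -> (A,0)->write 1,move L,goto B. Now: state=B, head=2, tape[-4..4]=010010010 (head:       ^)
Step 3: in state B at pos 2, read 0 -> (B,0)->write 1,move L,goto C. Now: state=C, head=1, tape[-4..4]=010010110 (head:      ^)
Step 4: in state C at pos 1, read 0 -> (C,0)->write 1,move L,goto A. Now: state=A, head=0, tape[-4..4]=010011110 (head:     ^)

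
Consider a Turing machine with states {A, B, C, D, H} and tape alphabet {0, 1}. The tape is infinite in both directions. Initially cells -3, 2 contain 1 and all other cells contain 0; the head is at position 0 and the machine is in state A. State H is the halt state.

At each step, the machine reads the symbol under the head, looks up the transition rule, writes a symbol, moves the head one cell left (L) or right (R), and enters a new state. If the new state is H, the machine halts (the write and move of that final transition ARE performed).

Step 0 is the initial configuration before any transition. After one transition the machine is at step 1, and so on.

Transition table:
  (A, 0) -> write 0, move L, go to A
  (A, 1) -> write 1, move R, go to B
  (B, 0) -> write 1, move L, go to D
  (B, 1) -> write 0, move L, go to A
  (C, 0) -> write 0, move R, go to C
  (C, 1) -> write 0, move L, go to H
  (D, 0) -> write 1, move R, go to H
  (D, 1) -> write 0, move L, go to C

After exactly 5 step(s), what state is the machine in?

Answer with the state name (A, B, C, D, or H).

Answer: D

Derivation:
Step 1: in state A at pos 0, read 0 -> (A,0)->write 0,move L,goto A. Now: state=A, head=-1, tape[-4..3]=01000010 (head:    ^)
Step 2: in state A at pos -1, read 0 -> (A,0)->write 0,move L,goto A. Now: state=A, head=-2, tape[-4..3]=01000010 (head:   ^)
Step 3: in state A at pos -2, read 0 -> (A,0)->write 0,move L,goto A. Now: state=A, head=-3, tape[-4..3]=01000010 (head:  ^)
Step 4: in state A at pos -3, read 1 -> (A,1)->write 1,move R,goto B. Now: state=B, head=-2, tape[-4..3]=01000010 (head:   ^)
Step 5: in state B at pos -2, read 0 -> (B,0)->write 1,move L,goto D. Now: state=D, head=-3, tape[-4..3]=01100010 (head:  ^)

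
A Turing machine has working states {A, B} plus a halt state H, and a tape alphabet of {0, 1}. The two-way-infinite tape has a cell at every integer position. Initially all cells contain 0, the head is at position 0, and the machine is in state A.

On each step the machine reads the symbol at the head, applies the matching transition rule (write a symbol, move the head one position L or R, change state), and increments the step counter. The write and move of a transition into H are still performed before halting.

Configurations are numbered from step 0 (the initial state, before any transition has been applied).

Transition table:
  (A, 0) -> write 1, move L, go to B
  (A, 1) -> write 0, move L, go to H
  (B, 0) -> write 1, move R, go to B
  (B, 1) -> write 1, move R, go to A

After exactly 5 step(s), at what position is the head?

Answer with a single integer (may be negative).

Step 1: in state A at pos 0, read 0 -> (A,0)->write 1,move L,goto B. Now: state=B, head=-1, tape[-2..1]=0010 (head:  ^)
Step 2: in state B at pos -1, read 0 -> (B,0)->write 1,move R,goto B. Now: state=B, head=0, tape[-2..1]=0110 (head:   ^)
Step 3: in state B at pos 0, read 1 -> (B,1)->write 1,move R,goto A. Now: state=A, head=1, tape[-2..2]=01100 (head:    ^)
Step 4: in state A at pos 1, read 0 -> (A,0)->write 1,move L,goto B. Now: state=B, head=0, tape[-2..2]=01110 (head:   ^)
Step 5: in state B at pos 0, read 1 -> (B,1)->write 1,move R,goto A. Now: state=A, head=1, tape[-2..2]=01110 (head:    ^)

Answer: 1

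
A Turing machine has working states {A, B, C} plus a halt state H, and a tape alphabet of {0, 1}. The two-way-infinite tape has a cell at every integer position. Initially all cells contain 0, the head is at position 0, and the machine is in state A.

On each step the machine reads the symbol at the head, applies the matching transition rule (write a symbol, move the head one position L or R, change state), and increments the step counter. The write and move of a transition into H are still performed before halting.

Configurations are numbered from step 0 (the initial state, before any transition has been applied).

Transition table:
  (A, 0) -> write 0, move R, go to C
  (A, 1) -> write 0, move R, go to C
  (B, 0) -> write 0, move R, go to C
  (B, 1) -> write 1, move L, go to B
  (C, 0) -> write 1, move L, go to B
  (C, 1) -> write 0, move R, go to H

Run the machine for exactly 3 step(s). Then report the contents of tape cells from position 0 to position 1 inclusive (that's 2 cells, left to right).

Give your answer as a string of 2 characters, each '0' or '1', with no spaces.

Step 1: in state A at pos 0, read 0 -> (A,0)->write 0,move R,goto C. Now: state=C, head=1, tape[-1..2]=0000 (head:   ^)
Step 2: in state C at pos 1, read 0 -> (C,0)->write 1,move L,goto B. Now: state=B, head=0, tape[-1..2]=0010 (head:  ^)
Step 3: in state B at pos 0, read 0 -> (B,0)->write 0,move R,goto C. Now: state=C, head=1, tape[-1..2]=0010 (head:   ^)

Answer: 01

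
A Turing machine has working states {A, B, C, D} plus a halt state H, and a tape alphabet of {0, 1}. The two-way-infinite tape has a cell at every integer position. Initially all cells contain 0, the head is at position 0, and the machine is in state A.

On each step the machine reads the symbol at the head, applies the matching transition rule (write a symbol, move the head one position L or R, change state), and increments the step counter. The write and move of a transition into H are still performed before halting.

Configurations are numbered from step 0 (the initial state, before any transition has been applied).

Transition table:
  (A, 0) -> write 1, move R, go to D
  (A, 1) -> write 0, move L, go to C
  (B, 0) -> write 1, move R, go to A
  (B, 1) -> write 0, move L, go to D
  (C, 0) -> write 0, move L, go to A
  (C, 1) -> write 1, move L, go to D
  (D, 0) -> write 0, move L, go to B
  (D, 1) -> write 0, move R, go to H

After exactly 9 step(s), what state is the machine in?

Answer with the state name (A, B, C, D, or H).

Answer: H

Derivation:
Step 1: in state A at pos 0, read 0 -> (A,0)->write 1,move R,goto D. Now: state=D, head=1, tape[-1..2]=0100 (head:   ^)
Step 2: in state D at pos 1, read 0 -> (D,0)->write 0,move L,goto B. Now: state=B, head=0, tape[-1..2]=0100 (head:  ^)
Step 3: in state B at pos 0, read 1 -> (B,1)->write 0,move L,goto D. Now: state=D, head=-1, tape[-2..2]=00000 (head:  ^)
Step 4: in state D at pos -1, read 0 -> (D,0)->write 0,move L,goto B. Now: state=B, head=-2, tape[-3..2]=000000 (head:  ^)
Step 5: in state B at pos -2, read 0 -> (B,0)->write 1,move R,goto A. Now: state=A, head=-1, tape[-3..2]=010000 (head:   ^)
Step 6: in state A at pos -1, read 0 -> (A,0)->write 1,move R,goto D. Now: state=D, head=0, tape[-3..2]=011000 (head:    ^)
Step 7: in state D at pos 0, read 0 -> (D,0)->write 0,move L,goto B. Now: state=B, head=-1, tape[-3..2]=011000 (head:   ^)
Step 8: in state B at pos -1, read 1 -> (B,1)->write 0,move L,goto D. Now: state=D, head=-2, tape[-3..2]=010000 (head:  ^)
Step 9: in state D at pos -2, read 1 -> (D,1)->write 0,move R,goto H. Now: state=H, head=-1, tape[-3..2]=000000 (head:   ^)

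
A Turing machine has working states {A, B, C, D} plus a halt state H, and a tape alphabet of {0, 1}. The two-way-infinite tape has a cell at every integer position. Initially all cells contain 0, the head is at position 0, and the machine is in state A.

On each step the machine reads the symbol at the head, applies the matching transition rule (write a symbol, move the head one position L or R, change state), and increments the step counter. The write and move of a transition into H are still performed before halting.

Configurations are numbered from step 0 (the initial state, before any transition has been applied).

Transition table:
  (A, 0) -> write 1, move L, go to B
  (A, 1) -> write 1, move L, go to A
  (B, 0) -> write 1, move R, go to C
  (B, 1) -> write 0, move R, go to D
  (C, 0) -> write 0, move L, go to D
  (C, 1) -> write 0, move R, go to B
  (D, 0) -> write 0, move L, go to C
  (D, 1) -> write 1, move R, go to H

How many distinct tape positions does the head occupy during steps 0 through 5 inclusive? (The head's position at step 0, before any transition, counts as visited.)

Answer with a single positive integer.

Answer: 4

Derivation:
Step 1: in state A at pos 0, read 0 -> (A,0)->write 1,move L,goto B. Now: state=B, head=-1, tape[-2..1]=0010 (head:  ^)
Step 2: in state B at pos -1, read 0 -> (B,0)->write 1,move R,goto C. Now: state=C, head=0, tape[-2..1]=0110 (head:   ^)
Step 3: in state C at pos 0, read 1 -> (C,1)->write 0,move R,goto B. Now: state=B, head=1, tape[-2..2]=01000 (head:    ^)
Step 4: in state B at pos 1, read 0 -> (B,0)->write 1,move R,goto C. Now: state=C, head=2, tape[-2..3]=010100 (head:     ^)
Step 5: in state C at pos 2, read 0 -> (C,0)->write 0,move L,goto D. Now: state=D, head=1, tape[-2..3]=010100 (head:    ^)
Head positions at steps 0..5: starting at 0, distinct positions visited = {-1, 0, 1, 2} -> 4 position(s)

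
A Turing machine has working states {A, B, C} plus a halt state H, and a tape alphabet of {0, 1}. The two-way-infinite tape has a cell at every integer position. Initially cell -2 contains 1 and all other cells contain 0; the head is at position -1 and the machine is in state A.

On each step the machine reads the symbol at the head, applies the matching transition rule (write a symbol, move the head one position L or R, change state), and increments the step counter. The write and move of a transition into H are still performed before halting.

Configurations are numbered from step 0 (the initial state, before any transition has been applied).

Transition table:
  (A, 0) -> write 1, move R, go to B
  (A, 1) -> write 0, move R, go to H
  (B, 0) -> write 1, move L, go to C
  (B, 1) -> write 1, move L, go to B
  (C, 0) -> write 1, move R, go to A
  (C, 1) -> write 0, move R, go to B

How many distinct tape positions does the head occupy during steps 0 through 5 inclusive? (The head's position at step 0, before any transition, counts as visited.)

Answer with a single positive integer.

Step 1: in state A at pos -1, read 0 -> (A,0)->write 1,move R,goto B. Now: state=B, head=0, tape[-3..1]=01100 (head:    ^)
Step 2: in state B at pos 0, read 0 -> (B,0)->write 1,move L,goto C. Now: state=C, head=-1, tape[-3..1]=01110 (head:   ^)
Step 3: in state C at pos -1, read 1 -> (C,1)->write 0,move R,goto B. Now: state=B, head=0, tape[-3..1]=01010 (head:    ^)
Step 4: in state B at pos 0, read 1 -> (B,1)->write 1,move L,goto B. Now: state=B, head=-1, tape[-3..1]=01010 (head:   ^)
Step 5: in state B at pos -1, read 0 -> (B,0)->write 1,move L,goto C. Now: state=C, head=-2, tape[-3..1]=01110 (head:  ^)
Head positions at steps 0..5: starting at -1, distinct positions visited = {-2, -1, 0} -> 3 position(s)

Answer: 3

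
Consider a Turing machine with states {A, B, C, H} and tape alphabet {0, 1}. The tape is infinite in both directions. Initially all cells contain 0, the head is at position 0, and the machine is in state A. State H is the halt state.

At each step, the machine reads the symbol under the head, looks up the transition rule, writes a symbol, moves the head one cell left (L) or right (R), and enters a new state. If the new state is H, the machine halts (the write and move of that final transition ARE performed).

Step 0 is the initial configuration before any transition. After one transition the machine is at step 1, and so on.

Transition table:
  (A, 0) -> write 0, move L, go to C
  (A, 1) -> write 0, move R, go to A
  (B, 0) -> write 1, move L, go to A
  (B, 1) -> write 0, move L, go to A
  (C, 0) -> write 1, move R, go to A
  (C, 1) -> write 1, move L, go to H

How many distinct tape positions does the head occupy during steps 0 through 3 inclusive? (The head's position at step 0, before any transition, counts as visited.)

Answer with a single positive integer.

Answer: 2

Derivation:
Step 1: in state A at pos 0, read 0 -> (A,0)->write 0,move L,goto C. Now: state=C, head=-1, tape[-2..1]=0000 (head:  ^)
Step 2: in state C at pos -1, read 0 -> (C,0)->write 1,move R,goto A. Now: state=A, head=0, tape[-2..1]=0100 (head:   ^)
Step 3: in state A at pos 0, read 0 -> (A,0)->write 0,move L,goto C. Now: state=C, head=-1, tape[-2..1]=0100 (head:  ^)
Head positions at steps 0..3: starting at 0, distinct positions visited = {-1, 0} -> 2 position(s)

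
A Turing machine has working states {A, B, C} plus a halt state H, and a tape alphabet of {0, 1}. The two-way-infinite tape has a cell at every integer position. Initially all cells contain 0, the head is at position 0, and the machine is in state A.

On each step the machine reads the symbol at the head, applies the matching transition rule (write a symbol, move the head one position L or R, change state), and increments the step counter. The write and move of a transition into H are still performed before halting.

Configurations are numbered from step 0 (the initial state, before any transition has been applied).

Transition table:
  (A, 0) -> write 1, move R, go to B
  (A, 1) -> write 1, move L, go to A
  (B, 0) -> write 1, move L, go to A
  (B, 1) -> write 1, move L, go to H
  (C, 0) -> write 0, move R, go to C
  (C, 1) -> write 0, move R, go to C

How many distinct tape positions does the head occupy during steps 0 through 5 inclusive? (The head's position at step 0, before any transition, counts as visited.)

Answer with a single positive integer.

Answer: 3

Derivation:
Step 1: in state A at pos 0, read 0 -> (A,0)->write 1,move R,goto B. Now: state=B, head=1, tape[-1..2]=0100 (head:   ^)
Step 2: in state B at pos 1, read 0 -> (B,0)->write 1,move L,goto A. Now: state=A, head=0, tape[-1..2]=0110 (head:  ^)
Step 3: in state A at pos 0, read 1 -> (A,1)->write 1,move L,goto A. Now: state=A, head=-1, tape[-2..2]=00110 (head:  ^)
Step 4: in state A at pos -1, read 0 -> (A,0)->write 1,move R,goto B. Now: state=B, head=0, tape[-2..2]=01110 (head:   ^)
Step 5: in state B at pos 0, read 1 -> (B,1)->write 1,move L,goto H. Now: state=H, head=-1, tape[-2..2]=01110 (head:  ^)
Head positions at steps 0..5: starting at 0, distinct positions visited = {-1, 0, 1} -> 3 position(s)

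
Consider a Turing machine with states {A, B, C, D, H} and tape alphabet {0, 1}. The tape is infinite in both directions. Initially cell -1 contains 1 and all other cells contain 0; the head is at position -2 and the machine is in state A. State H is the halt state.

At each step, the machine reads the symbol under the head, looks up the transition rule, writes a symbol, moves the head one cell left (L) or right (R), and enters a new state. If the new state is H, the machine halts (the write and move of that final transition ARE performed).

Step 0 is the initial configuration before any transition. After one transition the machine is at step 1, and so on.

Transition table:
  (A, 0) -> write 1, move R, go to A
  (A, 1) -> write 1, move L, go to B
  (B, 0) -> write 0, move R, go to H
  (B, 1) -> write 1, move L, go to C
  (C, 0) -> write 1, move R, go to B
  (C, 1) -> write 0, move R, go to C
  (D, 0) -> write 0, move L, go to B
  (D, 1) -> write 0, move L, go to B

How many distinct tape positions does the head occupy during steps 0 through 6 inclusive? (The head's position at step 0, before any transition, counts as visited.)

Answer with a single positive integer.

Answer: 3

Derivation:
Step 1: in state A at pos -2, read 0 -> (A,0)->write 1,move R,goto A. Now: state=A, head=-1, tape[-3..0]=0110 (head:   ^)
Step 2: in state A at pos -1, read 1 -> (A,1)->write 1,move L,goto B. Now: state=B, head=-2, tape[-3..0]=0110 (head:  ^)
Step 3: in state B at pos -2, read 1 -> (B,1)->write 1,move L,goto C. Now: state=C, head=-3, tape[-4..0]=00110 (head:  ^)
Step 4: in state C at pos -3, read 0 -> (C,0)->write 1,move R,goto B. Now: state=B, head=-2, tape[-4..0]=01110 (head:   ^)
Step 5: in state B at pos -2, read 1 -> (B,1)->write 1,move L,goto C. Now: state=C, head=-3, tape[-4..0]=01110 (head:  ^)
Step 6: in state C at pos -3, read 1 -> (C,1)->write 0,move R,goto C. Now: state=C, head=-2, tape[-4..0]=00110 (head:   ^)
Head positions at steps 0..6: starting at -2, distinct positions visited = {-3, -2, -1} -> 3 position(s)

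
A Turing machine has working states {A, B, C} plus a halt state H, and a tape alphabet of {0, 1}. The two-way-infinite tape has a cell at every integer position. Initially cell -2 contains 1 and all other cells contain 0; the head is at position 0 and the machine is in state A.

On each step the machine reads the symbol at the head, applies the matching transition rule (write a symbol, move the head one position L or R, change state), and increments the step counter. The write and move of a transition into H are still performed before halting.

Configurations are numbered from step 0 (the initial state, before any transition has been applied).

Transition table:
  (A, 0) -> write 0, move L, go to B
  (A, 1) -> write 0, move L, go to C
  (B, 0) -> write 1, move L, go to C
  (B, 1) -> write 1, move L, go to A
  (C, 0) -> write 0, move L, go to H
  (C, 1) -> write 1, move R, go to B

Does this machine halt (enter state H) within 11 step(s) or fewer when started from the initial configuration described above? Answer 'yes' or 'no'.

Step 1: in state A at pos 0, read 0 -> (A,0)->write 0,move L,goto B. Now: state=B, head=-1, tape[-3..1]=01000 (head:   ^)
Step 2: in state B at pos -1, read 0 -> (B,0)->write 1,move L,goto C. Now: state=C, head=-2, tape[-3..1]=01100 (head:  ^)
Step 3: in state C at pos -2, read 1 -> (C,1)->write 1,move R,goto B. Now: state=B, head=-1, tape[-3..1]=01100 (head:   ^)
Step 4: in state B at pos -1, read 1 -> (B,1)->write 1,move L,goto A. Now: state=A, head=-2, tape[-3..1]=01100 (head:  ^)
Step 5: in state A at pos -2, read 1 -> (A,1)->write 0,move L,goto C. Now: state=C, head=-3, tape[-4..1]=000100 (head:  ^)
Step 6: in state C at pos -3, read 0 -> (C,0)->write 0,move L,goto H. Now: state=H, head=-4, tape[-5..1]=0000100 (head:  ^)
State H reached at step 6; 6 <= 11 -> yes

Answer: yes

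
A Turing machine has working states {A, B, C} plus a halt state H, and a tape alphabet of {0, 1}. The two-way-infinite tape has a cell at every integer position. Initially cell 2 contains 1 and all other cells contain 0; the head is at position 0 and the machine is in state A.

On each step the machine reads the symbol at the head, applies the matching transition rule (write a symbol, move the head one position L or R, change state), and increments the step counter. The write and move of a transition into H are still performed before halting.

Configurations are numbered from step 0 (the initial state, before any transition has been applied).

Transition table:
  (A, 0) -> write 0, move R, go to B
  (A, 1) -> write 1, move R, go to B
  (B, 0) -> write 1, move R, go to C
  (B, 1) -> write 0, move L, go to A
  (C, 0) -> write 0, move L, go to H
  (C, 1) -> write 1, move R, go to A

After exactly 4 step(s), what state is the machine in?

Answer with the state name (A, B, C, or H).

Answer: B

Derivation:
Step 1: in state A at pos 0, read 0 -> (A,0)->write 0,move R,goto B. Now: state=B, head=1, tape[-1..3]=00010 (head:   ^)
Step 2: in state B at pos 1, read 0 -> (B,0)->write 1,move R,goto C. Now: state=C, head=2, tape[-1..3]=00110 (head:    ^)
Step 3: in state C at pos 2, read 1 -> (C,1)->write 1,move R,goto A. Now: state=A, head=3, tape[-1..4]=001100 (head:     ^)
Step 4: in state A at pos 3, read 0 -> (A,0)->write 0,move R,goto B. Now: state=B, head=4, tape[-1..5]=0011000 (head:      ^)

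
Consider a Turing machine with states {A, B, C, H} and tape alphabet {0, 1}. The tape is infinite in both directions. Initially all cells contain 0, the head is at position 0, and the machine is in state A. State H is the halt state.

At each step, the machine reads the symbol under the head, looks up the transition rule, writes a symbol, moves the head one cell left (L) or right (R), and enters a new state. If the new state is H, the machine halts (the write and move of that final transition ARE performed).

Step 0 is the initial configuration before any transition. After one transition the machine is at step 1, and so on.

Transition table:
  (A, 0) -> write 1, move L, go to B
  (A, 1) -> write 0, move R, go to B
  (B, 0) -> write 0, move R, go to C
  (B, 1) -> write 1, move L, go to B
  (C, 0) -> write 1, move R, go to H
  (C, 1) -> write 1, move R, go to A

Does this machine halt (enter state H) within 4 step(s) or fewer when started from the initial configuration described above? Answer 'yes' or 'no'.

Step 1: in state A at pos 0, read 0 -> (A,0)->write 1,move L,goto B. Now: state=B, head=-1, tape[-2..1]=0010 (head:  ^)
Step 2: in state B at pos -1, read 0 -> (B,0)->write 0,move R,goto C. Now: state=C, head=0, tape[-2..1]=0010 (head:   ^)
Step 3: in state C at pos 0, read 1 -> (C,1)->write 1,move R,goto A. Now: state=A, head=1, tape[-2..2]=00100 (head:    ^)
Step 4: in state A at pos 1, read 0 -> (A,0)->write 1,move L,goto B. Now: state=B, head=0, tape[-2..2]=00110 (head:   ^)
After 4 step(s): state = B (not H) -> not halted within 4 -> no

Answer: no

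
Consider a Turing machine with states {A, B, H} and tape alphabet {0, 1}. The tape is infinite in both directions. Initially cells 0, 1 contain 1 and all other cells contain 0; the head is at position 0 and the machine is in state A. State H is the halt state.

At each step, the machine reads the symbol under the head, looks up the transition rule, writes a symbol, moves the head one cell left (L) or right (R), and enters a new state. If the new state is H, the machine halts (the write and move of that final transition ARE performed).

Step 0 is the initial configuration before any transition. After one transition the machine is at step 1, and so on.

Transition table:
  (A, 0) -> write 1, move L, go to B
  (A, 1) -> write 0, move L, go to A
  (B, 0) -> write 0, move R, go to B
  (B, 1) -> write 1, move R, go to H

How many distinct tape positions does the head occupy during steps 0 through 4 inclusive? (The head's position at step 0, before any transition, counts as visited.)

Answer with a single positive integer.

Step 1: in state A at pos 0, read 1 -> (A,1)->write 0,move L,goto A. Now: state=A, head=-1, tape[-2..2]=00010 (head:  ^)
Step 2: in state A at pos -1, read 0 -> (A,0)->write 1,move L,goto B. Now: state=B, head=-2, tape[-3..2]=001010 (head:  ^)
Step 3: in state B at pos -2, read 0 -> (B,0)->write 0,move R,goto B. Now: state=B, head=-1, tape[-3..2]=001010 (head:   ^)
Step 4: in state B at pos -1, read 1 -> (B,1)->write 1,move R,goto H. Now: state=H, head=0, tape[-3..2]=001010 (head:    ^)
Head positions at steps 0..4: starting at 0, distinct positions visited = {-2, -1, 0} -> 3 position(s)

Answer: 3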